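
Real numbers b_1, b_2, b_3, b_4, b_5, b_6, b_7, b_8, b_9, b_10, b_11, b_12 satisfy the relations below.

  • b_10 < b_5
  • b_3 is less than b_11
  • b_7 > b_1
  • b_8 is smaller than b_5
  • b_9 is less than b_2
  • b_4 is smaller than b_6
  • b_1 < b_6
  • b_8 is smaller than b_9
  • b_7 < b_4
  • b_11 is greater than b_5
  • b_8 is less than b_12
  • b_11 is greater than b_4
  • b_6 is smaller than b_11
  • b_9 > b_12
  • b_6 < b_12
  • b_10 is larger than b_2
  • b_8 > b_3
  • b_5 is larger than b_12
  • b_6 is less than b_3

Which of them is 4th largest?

b_2

Piecing the relations together gives one ordering: b_1 < b_7 < b_4 < b_6 < b_3 < b_8 < b_12 < b_9 < b_2 < b_10 < b_5 < b_11.
Counting 4 from the largest end gives b_2.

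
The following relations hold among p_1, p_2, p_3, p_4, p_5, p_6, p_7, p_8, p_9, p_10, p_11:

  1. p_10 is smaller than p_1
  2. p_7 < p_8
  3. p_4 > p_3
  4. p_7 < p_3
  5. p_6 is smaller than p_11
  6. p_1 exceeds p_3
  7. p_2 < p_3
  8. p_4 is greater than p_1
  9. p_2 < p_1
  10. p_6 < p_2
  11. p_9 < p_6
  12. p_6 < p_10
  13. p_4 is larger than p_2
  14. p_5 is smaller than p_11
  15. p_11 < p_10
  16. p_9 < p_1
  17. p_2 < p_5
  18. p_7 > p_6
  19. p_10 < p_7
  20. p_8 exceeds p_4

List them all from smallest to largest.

p_9 < p_6 < p_2 < p_5 < p_11 < p_10 < p_7 < p_3 < p_1 < p_4 < p_8

Nothing is placed below p_9, so it is least; from there p_9 < p_6; p_6 < p_2; p_2 < p_5; p_5 < p_11; p_11 < p_10; p_10 < p_7; p_7 < p_3; p_3 < p_1; p_1 < p_4; p_4 < p_8, each given directly.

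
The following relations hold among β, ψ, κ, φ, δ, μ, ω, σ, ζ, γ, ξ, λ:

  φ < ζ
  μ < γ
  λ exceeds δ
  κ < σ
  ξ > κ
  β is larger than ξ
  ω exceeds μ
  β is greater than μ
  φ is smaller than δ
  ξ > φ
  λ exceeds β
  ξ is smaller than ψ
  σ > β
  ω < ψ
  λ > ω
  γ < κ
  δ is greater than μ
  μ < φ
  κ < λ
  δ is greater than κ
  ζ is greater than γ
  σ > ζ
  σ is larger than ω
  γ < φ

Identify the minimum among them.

γ is not least since μ < γ; κ is not least since γ < κ; φ is not least since γ < φ; ξ is not least since φ < ξ; β is not least since μ < β; ω is not least since μ < ω; ζ is not least since φ < ζ; δ is not least since μ < δ; λ is not least since δ < λ; σ is not least since β < σ; ψ is not least since ω < ψ.
Only μ has nothing below it, so μ is the minimum.

μ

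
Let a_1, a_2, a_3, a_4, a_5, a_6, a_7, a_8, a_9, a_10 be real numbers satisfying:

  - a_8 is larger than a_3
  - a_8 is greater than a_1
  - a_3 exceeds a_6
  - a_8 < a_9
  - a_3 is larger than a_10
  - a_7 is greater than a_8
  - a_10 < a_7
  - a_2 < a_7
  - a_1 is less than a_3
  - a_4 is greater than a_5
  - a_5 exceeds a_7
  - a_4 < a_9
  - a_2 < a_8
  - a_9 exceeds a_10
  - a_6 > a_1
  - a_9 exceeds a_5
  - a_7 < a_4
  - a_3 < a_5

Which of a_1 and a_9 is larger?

Link the given pairs in sequence: a_1 < a_6; a_6 < a_3; a_3 < a_8; a_8 < a_7; a_7 < a_5; a_5 < a_4; a_4 < a_9.
Chaining these gives a_1 < a_6 < a_3 < a_8 < a_7 < a_5 < a_4 < a_9.
So a_1 < a_9; a_9 is the larger of the two.

a_9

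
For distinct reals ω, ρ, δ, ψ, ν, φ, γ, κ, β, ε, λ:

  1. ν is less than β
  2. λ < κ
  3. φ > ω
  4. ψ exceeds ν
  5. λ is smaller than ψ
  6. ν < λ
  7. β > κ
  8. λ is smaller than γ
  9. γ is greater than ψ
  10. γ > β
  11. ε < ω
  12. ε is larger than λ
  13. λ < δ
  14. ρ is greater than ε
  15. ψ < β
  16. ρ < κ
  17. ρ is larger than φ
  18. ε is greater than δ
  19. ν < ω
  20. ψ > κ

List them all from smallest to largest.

ν < λ < δ < ε < ω < φ < ρ < κ < ψ < β < γ

Each adjacent pair is fixed by a given relation: ν < λ; λ < δ; δ < ε; ε < ω; ω < φ; φ < ρ; ρ < κ; κ < ψ; ψ < β; β < γ. Chaining them end to end gives the full order.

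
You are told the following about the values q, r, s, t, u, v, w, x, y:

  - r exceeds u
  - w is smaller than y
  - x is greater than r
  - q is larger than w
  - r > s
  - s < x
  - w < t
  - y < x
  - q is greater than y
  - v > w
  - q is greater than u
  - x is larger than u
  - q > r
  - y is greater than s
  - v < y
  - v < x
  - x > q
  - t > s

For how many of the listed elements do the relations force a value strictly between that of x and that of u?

2

The relations place u below x. An element lies strictly between them when it is forced above u and also forced below x.
Above u: {r, q}. Below x: {w, v, s, r, y, q}.
Intersection: {r, q} — 2.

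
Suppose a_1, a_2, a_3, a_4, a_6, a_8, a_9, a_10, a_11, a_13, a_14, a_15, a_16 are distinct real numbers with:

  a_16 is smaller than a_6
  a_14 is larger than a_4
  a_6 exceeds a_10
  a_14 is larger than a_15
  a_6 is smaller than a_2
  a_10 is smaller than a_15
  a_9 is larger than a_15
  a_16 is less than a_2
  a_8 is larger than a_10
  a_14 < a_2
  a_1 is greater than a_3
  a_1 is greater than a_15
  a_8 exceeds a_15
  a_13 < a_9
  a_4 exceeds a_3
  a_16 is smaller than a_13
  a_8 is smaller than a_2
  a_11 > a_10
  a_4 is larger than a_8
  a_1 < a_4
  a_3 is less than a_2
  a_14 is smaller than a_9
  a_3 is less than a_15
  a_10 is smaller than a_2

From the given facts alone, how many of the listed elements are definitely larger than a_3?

From a_3 the given relations immediately reach a_15, a_1, a_4, a_2.
From those, a_8, a_14, a_9 — 7 in total.
Nothing else is reachable above a_3; 7 in all.

7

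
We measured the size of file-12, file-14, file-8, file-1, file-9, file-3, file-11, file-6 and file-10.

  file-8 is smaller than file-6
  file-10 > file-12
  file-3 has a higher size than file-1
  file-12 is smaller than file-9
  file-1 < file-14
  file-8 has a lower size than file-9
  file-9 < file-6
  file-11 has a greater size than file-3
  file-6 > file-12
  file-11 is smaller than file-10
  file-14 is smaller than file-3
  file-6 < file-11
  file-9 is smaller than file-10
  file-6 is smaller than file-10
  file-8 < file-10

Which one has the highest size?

file-10

Chaining downward from file-10: directly below it, file-8, file-12, file-9, file-6, file-11; then file-3; then file-1, file-14.
That covers every other element, and nothing is given above file-10, so file-10 is the highest size.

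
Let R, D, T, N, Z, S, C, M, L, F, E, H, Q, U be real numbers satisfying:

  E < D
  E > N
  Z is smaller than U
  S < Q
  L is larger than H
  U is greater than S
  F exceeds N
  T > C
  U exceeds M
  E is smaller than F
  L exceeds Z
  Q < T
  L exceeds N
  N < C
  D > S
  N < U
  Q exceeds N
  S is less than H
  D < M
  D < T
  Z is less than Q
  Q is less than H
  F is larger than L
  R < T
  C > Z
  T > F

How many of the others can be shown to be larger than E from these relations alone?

5

From E the given relations immediately reach D, F.
From those, T, M — 4 in total.
From those, U — 5 in total.
Nothing else is reachable above E; 5 in all.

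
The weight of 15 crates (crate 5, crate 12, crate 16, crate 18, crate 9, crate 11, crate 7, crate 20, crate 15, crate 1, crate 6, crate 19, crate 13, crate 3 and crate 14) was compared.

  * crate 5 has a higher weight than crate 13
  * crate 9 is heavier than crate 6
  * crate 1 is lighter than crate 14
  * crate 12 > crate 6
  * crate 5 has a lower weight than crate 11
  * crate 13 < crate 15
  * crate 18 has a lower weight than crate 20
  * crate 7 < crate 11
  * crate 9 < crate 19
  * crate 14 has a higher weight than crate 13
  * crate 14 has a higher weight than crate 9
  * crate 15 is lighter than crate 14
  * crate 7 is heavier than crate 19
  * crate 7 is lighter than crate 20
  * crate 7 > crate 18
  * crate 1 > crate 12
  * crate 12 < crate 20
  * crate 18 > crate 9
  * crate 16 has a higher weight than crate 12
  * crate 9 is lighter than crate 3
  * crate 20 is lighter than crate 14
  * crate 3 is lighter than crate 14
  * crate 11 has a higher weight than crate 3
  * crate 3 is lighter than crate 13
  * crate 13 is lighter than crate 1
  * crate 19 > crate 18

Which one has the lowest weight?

Chaining upward from crate 6: directly above it, crate 9, crate 12; then crate 18, crate 19, crate 3, crate 1, crate 20, crate 14, crate 16; then crate 13, crate 7, crate 11; then crate 15, crate 5.
That covers every other element, and nothing is given below crate 6, so crate 6 is the lowest weight.

crate 6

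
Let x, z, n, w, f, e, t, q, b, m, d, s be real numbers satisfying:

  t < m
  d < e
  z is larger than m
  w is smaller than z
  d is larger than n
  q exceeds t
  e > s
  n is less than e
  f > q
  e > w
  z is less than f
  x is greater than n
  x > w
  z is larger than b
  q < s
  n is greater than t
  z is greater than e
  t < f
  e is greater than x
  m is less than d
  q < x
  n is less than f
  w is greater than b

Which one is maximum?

f

b is not greatest since b < z; t is not greatest since t < m; m is not greatest since m < z; w is not greatest since w < x; n is not greatest since n < e; q is not greatest since q < x; d is not greatest since d < e; x is not greatest since x < e; s is not greatest since s < e; e is not greatest since e < z; z is not greatest since z < f.
Only f has nothing above it, so f is the maximum.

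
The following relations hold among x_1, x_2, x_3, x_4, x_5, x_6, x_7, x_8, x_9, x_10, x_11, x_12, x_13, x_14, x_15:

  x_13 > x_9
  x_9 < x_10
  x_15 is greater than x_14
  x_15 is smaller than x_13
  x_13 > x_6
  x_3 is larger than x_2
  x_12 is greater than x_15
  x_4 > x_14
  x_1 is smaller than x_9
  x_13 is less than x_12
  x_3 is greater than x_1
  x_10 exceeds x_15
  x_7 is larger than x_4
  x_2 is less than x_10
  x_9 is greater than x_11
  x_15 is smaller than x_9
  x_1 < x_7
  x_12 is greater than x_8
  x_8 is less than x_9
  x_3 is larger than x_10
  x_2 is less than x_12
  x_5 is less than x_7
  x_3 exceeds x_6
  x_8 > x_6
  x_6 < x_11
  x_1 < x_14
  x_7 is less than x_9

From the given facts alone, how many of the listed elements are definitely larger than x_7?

Directly above x_7: x_9.
One step further: x_13, x_10 (3 so far).
One step further: x_12, x_3 (5 so far).
No other element is forced above x_7 by the given relations, so the count is 5.

5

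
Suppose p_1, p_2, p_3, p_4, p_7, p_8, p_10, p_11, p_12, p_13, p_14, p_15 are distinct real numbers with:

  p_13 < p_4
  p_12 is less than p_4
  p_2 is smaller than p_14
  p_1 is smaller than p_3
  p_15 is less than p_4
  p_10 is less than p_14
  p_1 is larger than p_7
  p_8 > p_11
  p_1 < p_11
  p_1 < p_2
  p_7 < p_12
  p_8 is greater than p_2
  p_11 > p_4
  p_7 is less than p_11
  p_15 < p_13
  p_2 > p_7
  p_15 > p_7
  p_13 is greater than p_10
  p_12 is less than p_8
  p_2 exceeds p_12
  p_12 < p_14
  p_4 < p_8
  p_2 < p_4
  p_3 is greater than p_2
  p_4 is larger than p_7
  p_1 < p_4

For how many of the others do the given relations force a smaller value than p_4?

Directly below p_4: p_7, p_12, p_15, p_1, p_13, p_2.
One step further: p_10 (7 so far).
Nothing else is reachable below p_4; 7 in all.

7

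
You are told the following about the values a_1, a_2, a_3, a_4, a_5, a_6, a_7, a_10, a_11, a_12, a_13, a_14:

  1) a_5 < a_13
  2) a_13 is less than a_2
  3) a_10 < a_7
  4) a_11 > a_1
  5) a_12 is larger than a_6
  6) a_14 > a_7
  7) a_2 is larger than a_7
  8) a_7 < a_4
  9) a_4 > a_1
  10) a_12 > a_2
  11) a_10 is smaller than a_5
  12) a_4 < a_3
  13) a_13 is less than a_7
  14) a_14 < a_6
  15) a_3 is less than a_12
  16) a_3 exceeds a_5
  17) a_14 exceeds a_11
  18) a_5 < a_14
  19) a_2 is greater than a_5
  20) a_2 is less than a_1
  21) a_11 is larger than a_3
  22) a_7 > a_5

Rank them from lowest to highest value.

a_10 < a_5 < a_13 < a_7 < a_2 < a_1 < a_4 < a_3 < a_11 < a_14 < a_6 < a_12

Nothing is placed below a_10, so it is least; from there a_10 < a_5; a_5 < a_13; a_13 < a_7; a_7 < a_2; a_2 < a_1; a_1 < a_4; a_4 < a_3; a_3 < a_11; a_11 < a_14; a_14 < a_6; a_6 < a_12, each given directly.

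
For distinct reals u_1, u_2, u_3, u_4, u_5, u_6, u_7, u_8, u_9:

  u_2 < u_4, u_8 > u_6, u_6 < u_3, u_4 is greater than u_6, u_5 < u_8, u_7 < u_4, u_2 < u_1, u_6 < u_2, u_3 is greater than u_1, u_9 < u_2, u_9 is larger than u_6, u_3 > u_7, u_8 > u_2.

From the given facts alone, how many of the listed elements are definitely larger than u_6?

6

The elements the relations force above u_6 are u_9, u_2, u_8, u_1, u_4, u_3 — no chain reaches any other.
That is 6.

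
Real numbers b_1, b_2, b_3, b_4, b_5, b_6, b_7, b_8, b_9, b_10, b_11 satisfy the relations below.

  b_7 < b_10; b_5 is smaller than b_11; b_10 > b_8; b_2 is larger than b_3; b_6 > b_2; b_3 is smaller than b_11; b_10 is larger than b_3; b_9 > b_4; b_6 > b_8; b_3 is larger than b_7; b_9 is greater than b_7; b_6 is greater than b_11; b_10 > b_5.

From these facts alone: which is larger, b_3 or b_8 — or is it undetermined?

Following every chain through b_8: above b_8 we get b_10, b_6.
b_3 is not reached, and no chain runs the other way from b_3 to b_8.
So the given relations leave the order of b_8 and b_3 undetermined.

undetermined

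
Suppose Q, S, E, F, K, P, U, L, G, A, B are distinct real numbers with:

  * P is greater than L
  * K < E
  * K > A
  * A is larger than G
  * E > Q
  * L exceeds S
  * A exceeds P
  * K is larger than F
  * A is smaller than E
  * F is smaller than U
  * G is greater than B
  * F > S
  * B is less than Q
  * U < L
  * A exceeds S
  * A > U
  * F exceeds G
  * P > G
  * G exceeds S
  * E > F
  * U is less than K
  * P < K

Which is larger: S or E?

E

S < G and G < F give S < F.
Then F < U extends the chain to U.
With U < L: S < G < F < U < L.
Then L < P extends the chain to P.
With P < A: S < G < F < U < L < P < A.
With A < E: S < G < F < U < L < P < A < E.
So S < E; E is the larger of the two.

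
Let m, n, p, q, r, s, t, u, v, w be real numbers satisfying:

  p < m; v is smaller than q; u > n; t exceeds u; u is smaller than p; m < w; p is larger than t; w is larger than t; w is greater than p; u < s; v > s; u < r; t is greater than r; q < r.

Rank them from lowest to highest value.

n < u < s < v < q < r < t < p < m < w

The consecutive links are each given: n < u; u < s; s < v; v < q; q < r; r < t; t < p; p < m; m < w.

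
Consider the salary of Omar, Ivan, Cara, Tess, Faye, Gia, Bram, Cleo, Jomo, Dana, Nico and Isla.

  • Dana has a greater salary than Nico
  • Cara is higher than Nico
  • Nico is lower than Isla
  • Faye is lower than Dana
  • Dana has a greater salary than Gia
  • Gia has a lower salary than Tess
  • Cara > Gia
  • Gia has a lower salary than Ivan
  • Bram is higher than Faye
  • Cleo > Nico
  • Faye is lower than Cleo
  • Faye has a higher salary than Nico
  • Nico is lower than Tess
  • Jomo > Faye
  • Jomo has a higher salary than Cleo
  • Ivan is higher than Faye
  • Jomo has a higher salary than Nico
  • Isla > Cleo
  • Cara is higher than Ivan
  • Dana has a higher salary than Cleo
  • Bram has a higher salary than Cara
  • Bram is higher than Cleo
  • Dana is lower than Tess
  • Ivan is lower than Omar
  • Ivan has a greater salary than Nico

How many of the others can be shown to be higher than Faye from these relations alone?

Directly above Faye: Ivan, Cleo, Jomo, Dana, Bram.
One step further: Tess, Isla, Omar, Cara (9 so far).
No other element is forced above Faye by the given relations, so the count is 9.

9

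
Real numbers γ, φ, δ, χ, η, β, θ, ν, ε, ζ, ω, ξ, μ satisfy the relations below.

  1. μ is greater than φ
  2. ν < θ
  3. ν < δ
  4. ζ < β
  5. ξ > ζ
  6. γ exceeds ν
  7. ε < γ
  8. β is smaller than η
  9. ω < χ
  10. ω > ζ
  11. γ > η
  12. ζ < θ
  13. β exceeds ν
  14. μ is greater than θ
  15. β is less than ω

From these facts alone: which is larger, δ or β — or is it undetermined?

Following every chain through β: above β we get η, γ, ω, χ; below β we get ζ, ν.
δ is not reached, and no chain runs the other way from δ to β.
So the given relations leave the order of β and δ undetermined.

undetermined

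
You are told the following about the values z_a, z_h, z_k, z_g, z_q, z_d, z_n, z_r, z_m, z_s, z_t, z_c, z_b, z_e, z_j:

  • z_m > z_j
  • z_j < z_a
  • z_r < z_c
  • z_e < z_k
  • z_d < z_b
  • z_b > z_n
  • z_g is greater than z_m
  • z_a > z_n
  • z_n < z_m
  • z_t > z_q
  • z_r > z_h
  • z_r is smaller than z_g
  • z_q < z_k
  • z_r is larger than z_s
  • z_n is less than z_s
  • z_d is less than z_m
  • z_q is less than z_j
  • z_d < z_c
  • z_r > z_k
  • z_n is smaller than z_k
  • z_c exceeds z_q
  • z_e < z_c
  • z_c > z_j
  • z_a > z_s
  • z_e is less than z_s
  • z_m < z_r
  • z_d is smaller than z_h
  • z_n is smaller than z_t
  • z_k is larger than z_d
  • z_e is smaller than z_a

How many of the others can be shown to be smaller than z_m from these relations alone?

4

The elements the relations force below z_m are z_d, z_q, z_n, z_j — no chain reaches any other.
That is 4.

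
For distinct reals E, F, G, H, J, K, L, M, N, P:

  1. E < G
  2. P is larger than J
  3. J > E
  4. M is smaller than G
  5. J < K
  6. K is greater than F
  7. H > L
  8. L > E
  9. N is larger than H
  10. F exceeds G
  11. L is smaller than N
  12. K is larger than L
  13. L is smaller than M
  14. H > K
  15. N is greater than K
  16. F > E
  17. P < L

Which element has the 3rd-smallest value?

P

Piecing the relations together gives one ordering: E < J < P < L < M < G < F < K < H < N.
The 3rd smallest is P.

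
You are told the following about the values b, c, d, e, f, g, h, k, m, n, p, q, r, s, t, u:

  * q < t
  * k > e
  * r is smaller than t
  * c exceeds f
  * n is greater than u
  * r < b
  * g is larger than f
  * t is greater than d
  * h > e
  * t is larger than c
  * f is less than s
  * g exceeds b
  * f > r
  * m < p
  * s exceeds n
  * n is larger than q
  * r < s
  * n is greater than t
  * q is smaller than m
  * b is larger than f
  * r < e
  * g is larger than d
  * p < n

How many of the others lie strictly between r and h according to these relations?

1

Chaining upward from r reaches: f, e, k, c, b, t, g, n, s.
Chaining downward from h reaches: e.
Strictly between r and h are those in both lists: e — 1 element.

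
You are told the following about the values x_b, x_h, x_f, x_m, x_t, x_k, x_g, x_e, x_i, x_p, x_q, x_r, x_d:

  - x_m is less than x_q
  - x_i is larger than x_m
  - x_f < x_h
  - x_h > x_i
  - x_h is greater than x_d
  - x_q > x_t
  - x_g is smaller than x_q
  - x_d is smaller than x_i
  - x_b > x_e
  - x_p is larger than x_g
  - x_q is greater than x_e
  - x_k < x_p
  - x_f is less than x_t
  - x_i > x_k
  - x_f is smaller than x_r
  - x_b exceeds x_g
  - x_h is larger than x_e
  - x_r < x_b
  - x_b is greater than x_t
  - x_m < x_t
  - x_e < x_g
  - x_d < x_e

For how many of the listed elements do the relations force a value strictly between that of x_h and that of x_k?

1

Chaining upward from x_k reaches: x_i, x_p.
Chaining downward from x_h reaches: x_d, x_m, x_e, x_f, x_i.
Strictly between x_k and x_h are those in both lists: x_i — 1 element.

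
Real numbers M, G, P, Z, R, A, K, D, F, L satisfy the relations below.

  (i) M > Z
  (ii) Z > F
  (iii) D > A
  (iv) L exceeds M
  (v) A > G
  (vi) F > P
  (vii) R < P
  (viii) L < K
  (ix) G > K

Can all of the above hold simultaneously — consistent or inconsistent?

The single ordering R < P < F < Z < M < L < K < G < A < D satisfies every listed relation, so no contradiction arises.

consistent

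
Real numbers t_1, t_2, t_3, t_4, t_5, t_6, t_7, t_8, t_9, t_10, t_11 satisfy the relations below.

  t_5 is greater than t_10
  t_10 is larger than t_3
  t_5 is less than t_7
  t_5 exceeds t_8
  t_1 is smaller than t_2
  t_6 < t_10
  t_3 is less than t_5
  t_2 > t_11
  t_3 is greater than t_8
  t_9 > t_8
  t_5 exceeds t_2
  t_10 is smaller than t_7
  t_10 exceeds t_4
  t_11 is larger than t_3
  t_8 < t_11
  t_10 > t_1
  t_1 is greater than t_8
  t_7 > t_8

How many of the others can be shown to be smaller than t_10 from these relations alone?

5

The elements the relations force below t_10 are t_6, t_8, t_1, t_3, t_4 — no chain reaches any other.
That is 5.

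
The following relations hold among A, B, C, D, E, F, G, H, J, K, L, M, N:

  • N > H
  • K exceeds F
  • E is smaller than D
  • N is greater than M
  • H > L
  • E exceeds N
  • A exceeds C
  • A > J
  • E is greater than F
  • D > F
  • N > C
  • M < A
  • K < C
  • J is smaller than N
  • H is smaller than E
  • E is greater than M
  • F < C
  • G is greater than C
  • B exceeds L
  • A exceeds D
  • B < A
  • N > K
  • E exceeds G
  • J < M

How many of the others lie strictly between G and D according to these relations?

The relations place G below D. An element lies strictly between them when it is forced above G and also forced below D.
Above G: {E, A}. Below D: {J, F, L, H, K, C, M, N, E}.
Intersection: {E} — 1.

1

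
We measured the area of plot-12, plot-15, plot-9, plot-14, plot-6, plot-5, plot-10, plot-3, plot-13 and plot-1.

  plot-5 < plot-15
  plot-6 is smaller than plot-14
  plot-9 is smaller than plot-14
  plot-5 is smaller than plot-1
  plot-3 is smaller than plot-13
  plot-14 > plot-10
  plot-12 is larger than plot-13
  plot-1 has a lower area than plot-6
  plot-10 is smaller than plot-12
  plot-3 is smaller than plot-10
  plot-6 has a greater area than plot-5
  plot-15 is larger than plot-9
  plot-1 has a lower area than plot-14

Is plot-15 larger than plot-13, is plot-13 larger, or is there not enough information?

Following every chain through plot-13: above plot-13 we get plot-12; below plot-13 we get plot-3.
plot-15 is not reached, and no chain runs the other way from plot-15 to plot-13.
So the given relations leave the order of plot-13 and plot-15 undetermined.

undetermined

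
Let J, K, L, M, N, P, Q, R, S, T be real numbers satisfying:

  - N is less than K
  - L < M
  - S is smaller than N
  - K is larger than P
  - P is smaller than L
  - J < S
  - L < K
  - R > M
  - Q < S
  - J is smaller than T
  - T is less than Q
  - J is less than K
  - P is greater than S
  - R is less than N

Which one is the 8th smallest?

The consecutive relations fix a unique order: J < T < Q < S < P < L < M < R < N < K.
Counting 8 from the smallest end gives R.

R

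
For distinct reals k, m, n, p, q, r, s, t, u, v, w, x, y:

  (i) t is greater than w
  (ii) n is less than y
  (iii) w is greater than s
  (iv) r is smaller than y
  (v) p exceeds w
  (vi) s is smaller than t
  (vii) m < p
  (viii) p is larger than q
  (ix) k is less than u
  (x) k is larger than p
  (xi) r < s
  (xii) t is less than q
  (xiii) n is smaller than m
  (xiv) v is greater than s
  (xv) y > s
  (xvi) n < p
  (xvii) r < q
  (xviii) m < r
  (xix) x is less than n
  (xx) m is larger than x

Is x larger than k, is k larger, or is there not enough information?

k

x < m and m < r give x < r.
With r < s: x < m < r < s.
With s < w: x < m < r < s < w.
With w < t: x < m < r < s < w < t.
With t < q: x < m < r < s < w < t < q.
With q < p: x < m < r < s < w < t < q < p.
With p < k: x < m < r < s < w < t < q < p < k.
So k is larger.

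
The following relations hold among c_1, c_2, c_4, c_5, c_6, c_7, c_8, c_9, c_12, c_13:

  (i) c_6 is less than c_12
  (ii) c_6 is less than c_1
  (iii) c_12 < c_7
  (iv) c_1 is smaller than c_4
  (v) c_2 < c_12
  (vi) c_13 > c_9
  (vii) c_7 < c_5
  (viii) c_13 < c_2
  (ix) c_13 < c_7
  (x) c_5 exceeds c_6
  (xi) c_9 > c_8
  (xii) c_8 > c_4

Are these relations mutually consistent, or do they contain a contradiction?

consistent

Every relation is compatible with c_6 < c_1 < c_4 < c_8 < c_9 < c_13 < c_2 < c_12 < c_7 < c_5; the set is consistent.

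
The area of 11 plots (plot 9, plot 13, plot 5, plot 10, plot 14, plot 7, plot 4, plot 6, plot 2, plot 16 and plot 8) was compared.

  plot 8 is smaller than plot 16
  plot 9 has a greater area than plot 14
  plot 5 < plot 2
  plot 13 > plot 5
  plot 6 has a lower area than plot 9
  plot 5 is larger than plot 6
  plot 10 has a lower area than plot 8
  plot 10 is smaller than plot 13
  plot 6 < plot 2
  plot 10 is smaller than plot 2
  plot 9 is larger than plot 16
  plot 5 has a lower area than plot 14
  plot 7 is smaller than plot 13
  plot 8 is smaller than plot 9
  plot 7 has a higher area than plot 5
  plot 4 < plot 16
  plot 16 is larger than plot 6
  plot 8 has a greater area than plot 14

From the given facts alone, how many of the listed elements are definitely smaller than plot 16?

6

The elements the relations force below plot 16 are plot 6, plot 10, plot 5, plot 14, plot 8, plot 4 — no chain reaches any other.
That is 6.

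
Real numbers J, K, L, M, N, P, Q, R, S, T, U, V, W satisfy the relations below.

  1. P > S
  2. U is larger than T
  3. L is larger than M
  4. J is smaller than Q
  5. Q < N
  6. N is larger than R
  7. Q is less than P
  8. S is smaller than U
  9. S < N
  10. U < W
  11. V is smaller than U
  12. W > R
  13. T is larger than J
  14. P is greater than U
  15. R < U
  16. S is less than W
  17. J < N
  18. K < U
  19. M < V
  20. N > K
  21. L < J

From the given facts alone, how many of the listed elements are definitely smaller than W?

The elements the relations force below W are M, K, L, J, V, R, S, T, U — no chain reaches any other.
That is 9.

9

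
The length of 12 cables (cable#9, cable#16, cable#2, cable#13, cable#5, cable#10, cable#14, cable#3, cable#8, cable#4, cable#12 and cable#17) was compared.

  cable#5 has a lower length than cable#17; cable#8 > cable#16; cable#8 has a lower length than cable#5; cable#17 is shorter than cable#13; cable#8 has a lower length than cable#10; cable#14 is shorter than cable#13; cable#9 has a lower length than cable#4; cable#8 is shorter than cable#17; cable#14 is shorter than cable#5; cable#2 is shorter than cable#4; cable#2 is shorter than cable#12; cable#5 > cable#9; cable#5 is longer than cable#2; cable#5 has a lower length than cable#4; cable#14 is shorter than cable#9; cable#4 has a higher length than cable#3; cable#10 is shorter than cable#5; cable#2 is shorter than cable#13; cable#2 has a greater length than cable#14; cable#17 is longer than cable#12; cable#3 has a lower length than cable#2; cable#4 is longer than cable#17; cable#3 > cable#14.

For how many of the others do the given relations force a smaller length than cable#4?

10

From cable#4 the given relations immediately reach cable#3, cable#9, cable#2, cable#5, cable#17.
From those, cable#14, cable#8, cable#12, cable#10 — 9 in total.
From those, cable#16 — 10 in total.
No other element is forced below cable#4 by the given relations, so the count is 10.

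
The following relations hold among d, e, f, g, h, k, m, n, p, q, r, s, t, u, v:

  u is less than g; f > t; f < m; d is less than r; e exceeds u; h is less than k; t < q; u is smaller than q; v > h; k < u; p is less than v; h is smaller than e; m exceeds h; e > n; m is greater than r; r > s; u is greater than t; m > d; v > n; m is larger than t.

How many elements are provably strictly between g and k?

1

Chaining upward from k reaches: u, q, e.
Chaining downward from g reaches: h, t, u.
Strictly between k and g are those in both lists: u — 1 element.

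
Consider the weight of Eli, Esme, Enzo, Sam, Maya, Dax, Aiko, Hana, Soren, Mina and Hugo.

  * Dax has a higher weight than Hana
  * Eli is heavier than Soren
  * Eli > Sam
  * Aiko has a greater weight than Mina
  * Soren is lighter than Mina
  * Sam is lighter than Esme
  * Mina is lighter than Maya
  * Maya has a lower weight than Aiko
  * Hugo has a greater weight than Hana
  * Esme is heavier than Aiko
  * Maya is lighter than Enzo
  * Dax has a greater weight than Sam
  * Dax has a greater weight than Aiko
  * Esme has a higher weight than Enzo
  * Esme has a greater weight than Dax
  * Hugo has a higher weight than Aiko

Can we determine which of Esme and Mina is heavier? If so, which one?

Esme

Link the given pairs in sequence: Mina < Maya; Maya < Aiko; Aiko < Dax; Dax < Esme.
Chaining these gives Mina < Maya < Aiko < Dax < Esme.
So Esme is heavier.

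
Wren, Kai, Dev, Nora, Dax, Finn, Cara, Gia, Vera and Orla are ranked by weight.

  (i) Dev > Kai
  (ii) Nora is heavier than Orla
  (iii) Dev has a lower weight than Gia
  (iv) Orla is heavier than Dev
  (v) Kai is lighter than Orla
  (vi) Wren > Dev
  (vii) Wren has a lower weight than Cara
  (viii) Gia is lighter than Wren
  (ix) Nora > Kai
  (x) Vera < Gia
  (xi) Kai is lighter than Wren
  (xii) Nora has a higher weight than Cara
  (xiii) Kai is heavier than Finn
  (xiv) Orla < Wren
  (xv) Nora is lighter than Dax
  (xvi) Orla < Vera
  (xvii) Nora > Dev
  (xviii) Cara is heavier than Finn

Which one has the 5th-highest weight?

Gia

Chaining the given pairs: Finn < Kai < Dev < Orla < Vera < Gia < Wren < Cara < Nora < Dax.
Counting 5 from the largest end gives Gia.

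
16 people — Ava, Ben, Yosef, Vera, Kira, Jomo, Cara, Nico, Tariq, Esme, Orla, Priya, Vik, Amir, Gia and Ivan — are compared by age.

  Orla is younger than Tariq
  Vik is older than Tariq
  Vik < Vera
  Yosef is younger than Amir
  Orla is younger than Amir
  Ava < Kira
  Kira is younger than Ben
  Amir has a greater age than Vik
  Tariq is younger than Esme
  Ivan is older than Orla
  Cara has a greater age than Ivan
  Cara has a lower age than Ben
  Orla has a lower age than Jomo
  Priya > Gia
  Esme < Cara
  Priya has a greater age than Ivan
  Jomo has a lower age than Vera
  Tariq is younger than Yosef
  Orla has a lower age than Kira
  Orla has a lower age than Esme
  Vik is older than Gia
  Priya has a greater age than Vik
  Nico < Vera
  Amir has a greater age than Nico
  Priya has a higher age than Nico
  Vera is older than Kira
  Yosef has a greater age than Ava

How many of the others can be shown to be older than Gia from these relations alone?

The elements the relations force above Gia are Vik, Vera, Priya, Amir — no chain reaches any other.
That is 4.

4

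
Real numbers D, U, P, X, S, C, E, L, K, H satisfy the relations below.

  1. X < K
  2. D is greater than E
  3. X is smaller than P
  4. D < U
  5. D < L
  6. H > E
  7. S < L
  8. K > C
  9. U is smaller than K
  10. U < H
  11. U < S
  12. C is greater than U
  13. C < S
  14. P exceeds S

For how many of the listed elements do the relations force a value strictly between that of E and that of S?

Chaining upward from E reaches: D, U, C, P, L, H, K.
Chaining downward from S reaches: D, U, C.
Strictly between E and S are those in both lists: D, U, C — 3 elements.

3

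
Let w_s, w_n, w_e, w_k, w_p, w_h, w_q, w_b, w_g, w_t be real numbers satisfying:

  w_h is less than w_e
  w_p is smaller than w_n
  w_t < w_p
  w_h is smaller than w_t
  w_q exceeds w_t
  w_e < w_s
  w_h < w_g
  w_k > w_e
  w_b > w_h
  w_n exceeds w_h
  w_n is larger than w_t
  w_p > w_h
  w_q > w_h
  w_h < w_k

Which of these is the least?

w_h

Chaining upward from w_h: directly above it, w_e, w_t, w_k, w_b, w_q, w_p, w_g, w_n; then w_s.
That covers every other element, and nothing is given below w_h, so w_h is the least.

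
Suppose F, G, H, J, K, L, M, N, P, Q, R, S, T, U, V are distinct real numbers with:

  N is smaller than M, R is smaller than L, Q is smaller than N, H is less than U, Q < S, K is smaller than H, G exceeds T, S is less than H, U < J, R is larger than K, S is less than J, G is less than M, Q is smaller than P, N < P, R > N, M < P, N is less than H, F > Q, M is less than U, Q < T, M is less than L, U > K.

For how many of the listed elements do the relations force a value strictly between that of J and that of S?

The relations place S below J. An element lies strictly between them when it is forced above S and also forced below J.
Above S: {H, U}. Below J: {Q, K, N, T, G, H, M, U}.
Intersection: {H, U} — 2.

2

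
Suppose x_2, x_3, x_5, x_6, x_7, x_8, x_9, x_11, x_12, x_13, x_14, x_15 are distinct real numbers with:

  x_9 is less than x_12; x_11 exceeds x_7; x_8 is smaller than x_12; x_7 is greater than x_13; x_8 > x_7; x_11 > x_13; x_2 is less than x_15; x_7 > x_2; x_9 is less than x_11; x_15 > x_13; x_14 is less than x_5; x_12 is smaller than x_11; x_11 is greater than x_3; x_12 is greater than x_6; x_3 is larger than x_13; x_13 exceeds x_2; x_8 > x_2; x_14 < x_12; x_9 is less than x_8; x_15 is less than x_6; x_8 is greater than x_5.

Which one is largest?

x_11

Chaining downward from x_11: directly below it, x_9, x_13, x_3, x_7, x_12; then x_2, x_14, x_6, x_8; then x_5, x_15.
That covers every other element, and nothing is given above x_11, so x_11 is the largest.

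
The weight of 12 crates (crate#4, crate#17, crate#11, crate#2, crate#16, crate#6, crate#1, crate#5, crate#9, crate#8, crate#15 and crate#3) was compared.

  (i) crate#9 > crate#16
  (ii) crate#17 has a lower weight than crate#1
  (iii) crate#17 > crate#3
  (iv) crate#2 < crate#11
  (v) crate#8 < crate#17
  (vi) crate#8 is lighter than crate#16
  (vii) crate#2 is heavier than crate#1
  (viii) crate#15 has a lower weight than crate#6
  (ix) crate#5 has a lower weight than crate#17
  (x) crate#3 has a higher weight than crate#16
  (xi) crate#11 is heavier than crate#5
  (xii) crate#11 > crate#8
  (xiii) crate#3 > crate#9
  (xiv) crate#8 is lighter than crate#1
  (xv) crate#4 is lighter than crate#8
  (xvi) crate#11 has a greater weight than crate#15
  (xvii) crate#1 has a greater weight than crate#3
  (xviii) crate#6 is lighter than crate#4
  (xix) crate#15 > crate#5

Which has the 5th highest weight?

crate#3

Piecing the relations together gives one ordering: crate#5 < crate#15 < crate#6 < crate#4 < crate#8 < crate#16 < crate#9 < crate#3 < crate#17 < crate#1 < crate#2 < crate#11.
Counting 5 from the largest end gives crate#3.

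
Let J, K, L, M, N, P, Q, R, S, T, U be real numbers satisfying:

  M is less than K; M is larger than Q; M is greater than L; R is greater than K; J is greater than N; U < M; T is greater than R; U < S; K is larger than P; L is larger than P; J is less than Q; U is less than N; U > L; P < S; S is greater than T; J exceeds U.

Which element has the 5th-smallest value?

The consecutive relations fix a unique order: P < L < U < N < J < Q < M < K < R < T < S.
The 5th smallest is J.

J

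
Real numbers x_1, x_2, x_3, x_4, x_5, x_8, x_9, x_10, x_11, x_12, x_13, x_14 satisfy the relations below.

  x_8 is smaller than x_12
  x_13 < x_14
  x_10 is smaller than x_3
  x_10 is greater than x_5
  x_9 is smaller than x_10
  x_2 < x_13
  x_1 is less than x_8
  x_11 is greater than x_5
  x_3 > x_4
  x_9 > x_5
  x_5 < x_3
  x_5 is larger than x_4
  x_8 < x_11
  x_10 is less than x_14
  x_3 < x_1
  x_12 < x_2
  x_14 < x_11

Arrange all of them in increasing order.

Nothing is placed below x_4, so it is least; from there x_4 < x_5; x_5 < x_9; x_9 < x_10; x_10 < x_3; x_3 < x_1; x_1 < x_8; x_8 < x_12; x_12 < x_2; x_2 < x_13; x_13 < x_14; x_14 < x_11, each given directly.

x_4 < x_5 < x_9 < x_10 < x_3 < x_1 < x_8 < x_12 < x_2 < x_13 < x_14 < x_11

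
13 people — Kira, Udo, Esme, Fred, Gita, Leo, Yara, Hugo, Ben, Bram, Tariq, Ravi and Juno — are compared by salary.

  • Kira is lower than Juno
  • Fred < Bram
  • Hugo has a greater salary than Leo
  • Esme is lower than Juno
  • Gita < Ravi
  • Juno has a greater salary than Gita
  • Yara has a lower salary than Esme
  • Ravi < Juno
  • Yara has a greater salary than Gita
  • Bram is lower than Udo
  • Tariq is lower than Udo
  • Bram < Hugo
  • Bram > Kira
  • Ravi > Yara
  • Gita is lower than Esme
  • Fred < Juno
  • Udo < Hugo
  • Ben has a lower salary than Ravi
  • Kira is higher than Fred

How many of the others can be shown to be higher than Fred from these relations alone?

5

From Fred the given relations immediately reach Kira, Bram, Juno.
From those, Udo, Hugo — 5 in total.
Nothing else is reachable above Fred; 5 in all.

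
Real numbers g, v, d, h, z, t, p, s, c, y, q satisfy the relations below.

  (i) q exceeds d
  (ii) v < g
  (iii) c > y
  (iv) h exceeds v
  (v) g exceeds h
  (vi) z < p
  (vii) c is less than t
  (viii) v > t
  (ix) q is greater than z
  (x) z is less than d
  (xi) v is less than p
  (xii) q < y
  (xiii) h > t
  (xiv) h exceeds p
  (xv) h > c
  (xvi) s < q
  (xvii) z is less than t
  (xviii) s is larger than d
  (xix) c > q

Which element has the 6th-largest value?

Chaining the given pairs: z < d < s < q < y < c < t < v < p < h < g.
Counting 6 from the largest end gives c.

c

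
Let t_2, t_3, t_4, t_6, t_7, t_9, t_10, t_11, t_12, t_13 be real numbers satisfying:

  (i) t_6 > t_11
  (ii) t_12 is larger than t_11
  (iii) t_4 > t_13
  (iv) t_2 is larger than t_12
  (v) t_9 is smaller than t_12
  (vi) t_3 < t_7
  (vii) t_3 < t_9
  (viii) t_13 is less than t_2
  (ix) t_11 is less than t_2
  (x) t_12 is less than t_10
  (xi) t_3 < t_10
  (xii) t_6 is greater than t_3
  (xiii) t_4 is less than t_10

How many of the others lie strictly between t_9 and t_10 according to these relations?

Chaining upward from t_9 reaches: t_12, t_2.
Chaining downward from t_10 reaches: t_13, t_11, t_3, t_12, t_4.
Strictly between t_9 and t_10 are those in both lists: t_12 — 1 element.

1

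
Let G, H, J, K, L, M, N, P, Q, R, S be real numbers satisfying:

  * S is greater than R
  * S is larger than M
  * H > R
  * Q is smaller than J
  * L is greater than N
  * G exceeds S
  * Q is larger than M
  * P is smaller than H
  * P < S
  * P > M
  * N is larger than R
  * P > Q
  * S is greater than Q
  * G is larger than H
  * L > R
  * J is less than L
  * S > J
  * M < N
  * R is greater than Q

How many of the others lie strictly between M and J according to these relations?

1

Chaining upward from M reaches: Q, R, N, P, L, S, H, G.
Chaining downward from J reaches: Q.
Strictly between M and J are those in both lists: Q — 1 element.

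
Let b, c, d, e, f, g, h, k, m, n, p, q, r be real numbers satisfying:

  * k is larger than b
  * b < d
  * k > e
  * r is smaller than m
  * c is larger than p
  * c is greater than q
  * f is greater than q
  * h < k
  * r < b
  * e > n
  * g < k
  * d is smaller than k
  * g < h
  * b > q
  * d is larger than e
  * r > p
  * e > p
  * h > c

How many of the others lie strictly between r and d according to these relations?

1

The relations place r below d. An element lies strictly between them when it is forced above r and also forced below d.
Above r: {m, b, k}. Below d: {p, n, q, e, b}.
Intersection: {b} — 1.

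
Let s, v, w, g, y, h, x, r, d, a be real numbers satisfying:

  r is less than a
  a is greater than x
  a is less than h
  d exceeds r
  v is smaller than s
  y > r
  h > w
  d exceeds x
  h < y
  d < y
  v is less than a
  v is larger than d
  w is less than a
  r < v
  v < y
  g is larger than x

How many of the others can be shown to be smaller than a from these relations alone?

5

From a the given relations immediately reach r, x, w, v.
From those, d — 5 in total.
Nothing else is reachable below a; 5 in all.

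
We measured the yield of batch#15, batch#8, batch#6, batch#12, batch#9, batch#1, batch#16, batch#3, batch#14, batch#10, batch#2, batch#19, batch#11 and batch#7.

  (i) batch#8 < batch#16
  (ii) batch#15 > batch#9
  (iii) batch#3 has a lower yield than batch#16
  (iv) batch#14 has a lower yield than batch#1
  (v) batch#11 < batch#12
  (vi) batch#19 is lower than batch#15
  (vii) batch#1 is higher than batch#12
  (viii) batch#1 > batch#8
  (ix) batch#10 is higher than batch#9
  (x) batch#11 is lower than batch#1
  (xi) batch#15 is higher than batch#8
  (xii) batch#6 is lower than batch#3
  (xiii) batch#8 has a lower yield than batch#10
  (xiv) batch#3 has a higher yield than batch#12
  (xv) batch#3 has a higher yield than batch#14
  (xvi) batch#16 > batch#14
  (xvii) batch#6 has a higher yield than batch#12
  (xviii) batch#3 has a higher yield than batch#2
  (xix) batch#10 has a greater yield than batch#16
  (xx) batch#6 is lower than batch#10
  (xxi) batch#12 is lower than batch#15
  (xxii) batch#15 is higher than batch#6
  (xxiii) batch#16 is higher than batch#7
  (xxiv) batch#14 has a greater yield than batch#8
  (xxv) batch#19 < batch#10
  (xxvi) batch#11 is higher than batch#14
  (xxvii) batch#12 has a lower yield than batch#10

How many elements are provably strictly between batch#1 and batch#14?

The relations place batch#14 below batch#1. An element lies strictly between them when it is forced above batch#14 and also forced below batch#1.
Above batch#14: {batch#11, batch#12, batch#6, batch#15, batch#3, batch#16, batch#10}. Below batch#1: {batch#8, batch#11, batch#12}.
Intersection: {batch#11, batch#12} — 2.

2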